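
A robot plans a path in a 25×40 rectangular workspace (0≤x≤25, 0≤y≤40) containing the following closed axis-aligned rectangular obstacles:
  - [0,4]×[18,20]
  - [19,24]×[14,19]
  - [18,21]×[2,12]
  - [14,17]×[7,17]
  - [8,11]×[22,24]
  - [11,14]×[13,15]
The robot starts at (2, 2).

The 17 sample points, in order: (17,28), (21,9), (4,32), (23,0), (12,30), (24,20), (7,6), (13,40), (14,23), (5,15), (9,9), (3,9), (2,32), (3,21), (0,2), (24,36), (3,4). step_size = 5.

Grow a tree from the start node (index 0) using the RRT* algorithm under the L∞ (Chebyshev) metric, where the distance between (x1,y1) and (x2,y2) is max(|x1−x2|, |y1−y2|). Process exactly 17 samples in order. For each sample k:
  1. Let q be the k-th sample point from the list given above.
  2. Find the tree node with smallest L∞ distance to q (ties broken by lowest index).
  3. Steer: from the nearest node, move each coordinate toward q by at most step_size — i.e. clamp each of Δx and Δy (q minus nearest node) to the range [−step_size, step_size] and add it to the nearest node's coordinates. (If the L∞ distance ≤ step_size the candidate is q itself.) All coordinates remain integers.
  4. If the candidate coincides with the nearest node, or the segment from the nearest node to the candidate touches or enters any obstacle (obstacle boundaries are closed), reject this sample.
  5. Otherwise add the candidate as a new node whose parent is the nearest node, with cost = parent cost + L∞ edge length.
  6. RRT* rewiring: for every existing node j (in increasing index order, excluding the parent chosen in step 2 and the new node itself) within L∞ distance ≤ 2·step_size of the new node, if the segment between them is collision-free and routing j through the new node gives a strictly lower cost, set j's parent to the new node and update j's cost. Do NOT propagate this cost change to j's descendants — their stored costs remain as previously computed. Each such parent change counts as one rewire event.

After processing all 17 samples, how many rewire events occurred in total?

1. q=(17,28) nearest=0 d=26 new=(7,7) → add node 1 parent=0 cost=5
2. q=(21,9) nearest=1 d=14 new=(12,9) → add node 2 parent=1 cost=10
3. q=(4,32) nearest=2 d=23 new=(7,14) → add node 3 parent=2 cost=15
4. q=(23,0) nearest=2 d=11 new=(17,4) → blocked by [14,17]×[7,17], reject
5. q=(12,30) nearest=3 d=16 new=(12,19) → add node 4 parent=3 cost=20
6. q=(24,20) nearest=2 d=12 new=(17,14) → blocked by [14,17]×[7,17], reject
7. q=(7,6) nearest=1 d=1 new=(7,6) → add node 5 parent=1 cost=6; rewire 3→5 (14<15)
8. q=(13,40) nearest=4 d=21 new=(13,24) → add node 6 parent=4 cost=25
9. q=(14,23) nearest=6 d=1 new=(14,23) → add node 7 parent=6 cost=26
10. q=(5,15) nearest=3 d=2 new=(5,15) → add node 8 parent=3 cost=16; rewire 7→8 (25<26)
11. q=(9,9) nearest=1 d=2 new=(9,9) → add node 9 parent=1 cost=7; rewire 3→9 (12<14); rewire 4→9 (17<20); rewire 8→9 (13<16)
12. q=(3,9) nearest=1 d=4 new=(3,9) → add node 10 parent=1 cost=9
13. q=(2,32) nearest=6 d=11 new=(8,29) → add node 11 parent=6 cost=30
14. q=(3,21) nearest=8 d=6 new=(3,20) → blocked by [0,4]×[18,20], reject
15. q=(0,2) nearest=0 d=2 new=(0,2) → add node 12 parent=0 cost=2
16. q=(24,36) nearest=6 d=12 new=(18,29) → add node 13 parent=6 cost=30
17. q=(3,4) nearest=0 d=2 new=(3,4) → add node 14 parent=0 cost=2; rewire 10→14 (7<9)

Rewire events: 6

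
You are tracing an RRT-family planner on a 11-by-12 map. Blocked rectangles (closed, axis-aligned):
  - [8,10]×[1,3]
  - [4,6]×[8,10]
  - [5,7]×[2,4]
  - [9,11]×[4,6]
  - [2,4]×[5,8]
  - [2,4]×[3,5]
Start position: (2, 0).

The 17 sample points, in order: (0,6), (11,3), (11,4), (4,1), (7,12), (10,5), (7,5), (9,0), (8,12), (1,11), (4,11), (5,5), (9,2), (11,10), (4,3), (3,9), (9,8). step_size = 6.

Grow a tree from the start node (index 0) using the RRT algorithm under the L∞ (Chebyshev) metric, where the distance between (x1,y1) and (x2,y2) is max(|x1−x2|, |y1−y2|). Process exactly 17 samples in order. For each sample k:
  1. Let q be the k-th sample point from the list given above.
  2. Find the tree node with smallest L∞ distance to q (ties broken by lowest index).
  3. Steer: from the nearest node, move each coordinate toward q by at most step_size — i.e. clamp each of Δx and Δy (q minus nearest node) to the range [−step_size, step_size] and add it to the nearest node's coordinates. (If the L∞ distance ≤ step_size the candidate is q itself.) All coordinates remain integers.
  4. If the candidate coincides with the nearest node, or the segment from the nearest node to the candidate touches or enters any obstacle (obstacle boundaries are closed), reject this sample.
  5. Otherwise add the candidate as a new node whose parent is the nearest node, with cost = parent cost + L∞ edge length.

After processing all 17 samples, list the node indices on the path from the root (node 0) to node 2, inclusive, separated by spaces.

1. q=(0,6) nearest=0 d=6 new=(0,6) → add node 1 parent=0 cost=6
2. q=(11,3) nearest=0 d=9 new=(8,3) → blocked by [8,10]×[1,3], reject
3. q=(11,4) nearest=0 d=9 new=(8,4) → blocked by [5,7]×[2,4], reject
4. q=(4,1) nearest=0 d=2 new=(4,1) → add node 2 parent=0 cost=2
5. q=(7,12) nearest=1 d=7 new=(6,12) → blocked by [4,6]×[8,10], reject
6. q=(10,5) nearest=2 d=6 new=(10,5) → blocked by [5,7]×[2,4], reject
7. q=(7,5) nearest=2 d=4 new=(7,5) → blocked by [5,7]×[2,4], reject
8. q=(9,0) nearest=2 d=5 new=(9,0) → add node 3 parent=2 cost=7
9. q=(8,12) nearest=1 d=8 new=(6,12) → blocked by [4,6]×[8,10], reject
10. q=(1,11) nearest=1 d=5 new=(1,11) → add node 4 parent=1 cost=11
11. q=(4,11) nearest=4 d=3 new=(4,11) → add node 5 parent=4 cost=14
12. q=(5,5) nearest=2 d=4 new=(5,5) → add node 6 parent=2 cost=6
13. q=(9,2) nearest=3 d=2 new=(9,2) → blocked by [8,10]×[1,3], reject
14. q=(11,10) nearest=6 d=6 new=(11,10) → add node 7 parent=6 cost=12
15. q=(4,3) nearest=2 d=2 new=(4,3) → blocked by [2,4]×[3,5], reject
16. q=(3,9) nearest=4 d=2 new=(3,9) → add node 8 parent=4 cost=13
17. q=(9,8) nearest=7 d=2 new=(9,8) → add node 9 parent=7 cost=14

Path: 0 2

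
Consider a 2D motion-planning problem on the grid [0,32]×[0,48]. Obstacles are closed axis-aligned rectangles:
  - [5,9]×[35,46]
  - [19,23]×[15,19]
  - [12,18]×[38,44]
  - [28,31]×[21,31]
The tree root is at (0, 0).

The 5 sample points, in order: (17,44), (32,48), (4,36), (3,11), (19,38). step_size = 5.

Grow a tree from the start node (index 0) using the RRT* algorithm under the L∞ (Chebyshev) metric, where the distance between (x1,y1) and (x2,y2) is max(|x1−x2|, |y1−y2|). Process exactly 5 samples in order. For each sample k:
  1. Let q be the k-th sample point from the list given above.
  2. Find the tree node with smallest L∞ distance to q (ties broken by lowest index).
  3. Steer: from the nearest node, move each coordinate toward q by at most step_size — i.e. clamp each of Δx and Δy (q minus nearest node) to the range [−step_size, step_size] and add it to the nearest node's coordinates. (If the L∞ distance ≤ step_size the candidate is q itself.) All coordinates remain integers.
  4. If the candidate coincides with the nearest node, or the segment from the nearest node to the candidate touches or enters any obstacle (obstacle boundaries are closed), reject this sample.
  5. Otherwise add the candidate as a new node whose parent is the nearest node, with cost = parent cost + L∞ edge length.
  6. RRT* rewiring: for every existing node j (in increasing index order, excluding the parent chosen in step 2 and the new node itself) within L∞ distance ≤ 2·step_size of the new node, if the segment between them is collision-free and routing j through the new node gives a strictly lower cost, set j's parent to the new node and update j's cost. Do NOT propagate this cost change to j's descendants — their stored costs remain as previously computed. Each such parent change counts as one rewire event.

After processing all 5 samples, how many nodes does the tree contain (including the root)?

1. q=(17,44) nearest=0 d=44 new=(5,5) → add node 1 parent=0 cost=5
2. q=(32,48) nearest=1 d=43 new=(10,10) → add node 2 parent=1 cost=10
3. q=(4,36) nearest=2 d=26 new=(5,15) → add node 3 parent=2 cost=15
4. q=(3,11) nearest=3 d=4 new=(3,11) → add node 4 parent=3 cost=19
5. q=(19,38) nearest=3 d=23 new=(10,20) → add node 5 parent=3 cost=20

Node count: 6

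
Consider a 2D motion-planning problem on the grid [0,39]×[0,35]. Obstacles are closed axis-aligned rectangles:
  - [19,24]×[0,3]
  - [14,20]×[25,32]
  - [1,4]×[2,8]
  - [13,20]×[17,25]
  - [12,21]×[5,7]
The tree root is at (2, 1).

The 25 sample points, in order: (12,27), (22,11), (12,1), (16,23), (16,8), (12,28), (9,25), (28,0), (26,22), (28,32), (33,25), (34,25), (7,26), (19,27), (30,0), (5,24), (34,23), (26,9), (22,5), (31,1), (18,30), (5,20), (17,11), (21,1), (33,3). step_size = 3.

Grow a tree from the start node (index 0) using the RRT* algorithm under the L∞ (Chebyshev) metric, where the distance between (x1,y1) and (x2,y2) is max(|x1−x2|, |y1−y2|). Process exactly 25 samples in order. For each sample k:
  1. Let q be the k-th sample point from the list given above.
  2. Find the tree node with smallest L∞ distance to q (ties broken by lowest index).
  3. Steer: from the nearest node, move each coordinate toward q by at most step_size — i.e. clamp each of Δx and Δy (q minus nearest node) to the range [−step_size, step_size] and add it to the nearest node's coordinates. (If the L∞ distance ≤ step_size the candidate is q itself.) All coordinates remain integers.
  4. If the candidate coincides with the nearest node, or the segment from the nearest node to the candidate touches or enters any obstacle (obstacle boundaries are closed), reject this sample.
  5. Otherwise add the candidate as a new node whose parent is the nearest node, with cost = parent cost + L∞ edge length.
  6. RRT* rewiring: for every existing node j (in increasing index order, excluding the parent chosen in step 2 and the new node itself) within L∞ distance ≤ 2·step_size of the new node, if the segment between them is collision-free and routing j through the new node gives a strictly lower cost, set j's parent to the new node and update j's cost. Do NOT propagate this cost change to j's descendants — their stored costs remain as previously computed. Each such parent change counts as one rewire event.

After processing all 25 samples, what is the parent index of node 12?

Parent of node 12: 8

1. q=(12,27) nearest=0 d=26 new=(5,4) → blocked by [1,4]×[2,8], reject
2. q=(22,11) nearest=0 d=20 new=(5,4) → blocked by [1,4]×[2,8], reject
3. q=(12,1) nearest=0 d=10 new=(5,1) → add node 1 parent=0 cost=3
4. q=(16,23) nearest=0 d=22 new=(5,4) → blocked by [1,4]×[2,8], reject
5. q=(16,8) nearest=1 d=11 new=(8,4) → add node 2 parent=1 cost=6
6. q=(12,28) nearest=2 d=24 new=(11,7) → add node 3 parent=2 cost=9
7. q=(9,25) nearest=3 d=18 new=(9,10) → add node 4 parent=3 cost=12
8. q=(28,0) nearest=3 d=17 new=(14,4) → blocked by [12,21]×[5,7], reject
9. q=(26,22) nearest=3 d=15 new=(14,10) → add node 5 parent=3 cost=12
10. q=(28,32) nearest=4 d=22 new=(12,13) → add node 6 parent=4 cost=15
11. q=(33,25) nearest=5 d=19 new=(17,13) → add node 7 parent=5 cost=15
12. q=(34,25) nearest=7 d=17 new=(20,16) → add node 8 parent=7 cost=18
13. q=(7,26) nearest=6 d=13 new=(9,16) → add node 9 parent=6 cost=18
14. q=(19,27) nearest=8 d=11 new=(19,19) → blocked by [13,20]×[17,25], reject
15. q=(30,0) nearest=7 d=13 new=(20,10) → add node 10 parent=7 cost=18
16. q=(5,24) nearest=9 d=8 new=(6,19) → add node 11 parent=9 cost=21
17. q=(34,23) nearest=8 d=14 new=(23,19) → add node 12 parent=8 cost=21
18. q=(26,9) nearest=10 d=6 new=(23,9) → add node 13 parent=10 cost=21
19. q=(22,5) nearest=13 d=4 new=(22,6) → add node 14 parent=13 cost=24
20. q=(31,1) nearest=13 d=8 new=(26,6) → add node 15 parent=13 cost=24
21. q=(18,30) nearest=12 d=11 new=(20,22) → blocked by [13,20]×[17,25], reject
22. q=(5,20) nearest=11 d=1 new=(5,20) → add node 16 parent=11 cost=22
23. q=(17,11) nearest=7 d=2 new=(17,11) → add node 17 parent=7 cost=17
24. q=(21,1) nearest=14 d=5 new=(21,3) → blocked by [19,24]×[0,3], reject
25. q=(33,3) nearest=15 d=7 new=(29,3) → add node 18 parent=15 cost=27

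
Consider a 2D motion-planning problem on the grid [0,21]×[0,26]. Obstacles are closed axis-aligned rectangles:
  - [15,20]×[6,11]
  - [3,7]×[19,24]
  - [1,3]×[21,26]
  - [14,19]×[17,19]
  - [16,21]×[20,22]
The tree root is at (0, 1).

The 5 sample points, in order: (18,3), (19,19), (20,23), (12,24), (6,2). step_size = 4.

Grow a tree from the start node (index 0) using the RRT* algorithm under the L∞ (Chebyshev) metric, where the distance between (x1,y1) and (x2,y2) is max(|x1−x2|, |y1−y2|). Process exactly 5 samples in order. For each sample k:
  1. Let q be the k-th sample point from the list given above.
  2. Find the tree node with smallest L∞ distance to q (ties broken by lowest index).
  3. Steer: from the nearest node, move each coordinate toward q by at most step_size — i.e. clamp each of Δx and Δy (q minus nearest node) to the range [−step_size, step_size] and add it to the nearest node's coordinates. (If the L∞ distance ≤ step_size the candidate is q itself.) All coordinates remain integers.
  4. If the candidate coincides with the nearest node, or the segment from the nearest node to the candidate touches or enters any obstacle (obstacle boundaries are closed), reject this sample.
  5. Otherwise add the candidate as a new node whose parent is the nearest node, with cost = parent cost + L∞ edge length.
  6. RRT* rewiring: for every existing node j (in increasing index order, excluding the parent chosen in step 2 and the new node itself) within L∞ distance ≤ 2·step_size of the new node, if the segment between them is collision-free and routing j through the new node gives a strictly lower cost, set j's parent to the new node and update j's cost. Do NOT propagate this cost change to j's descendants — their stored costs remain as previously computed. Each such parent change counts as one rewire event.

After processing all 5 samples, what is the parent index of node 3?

Parent of node 3: 2

1. q=(18,3) nearest=0 d=18 new=(4,3) → add node 1 parent=0 cost=4
2. q=(19,19) nearest=1 d=16 new=(8,7) → add node 2 parent=1 cost=8
3. q=(20,23) nearest=2 d=16 new=(12,11) → add node 3 parent=2 cost=12
4. q=(12,24) nearest=3 d=13 new=(12,15) → add node 4 parent=3 cost=16
5. q=(6,2) nearest=1 d=2 new=(6,2) → add node 5 parent=1 cost=6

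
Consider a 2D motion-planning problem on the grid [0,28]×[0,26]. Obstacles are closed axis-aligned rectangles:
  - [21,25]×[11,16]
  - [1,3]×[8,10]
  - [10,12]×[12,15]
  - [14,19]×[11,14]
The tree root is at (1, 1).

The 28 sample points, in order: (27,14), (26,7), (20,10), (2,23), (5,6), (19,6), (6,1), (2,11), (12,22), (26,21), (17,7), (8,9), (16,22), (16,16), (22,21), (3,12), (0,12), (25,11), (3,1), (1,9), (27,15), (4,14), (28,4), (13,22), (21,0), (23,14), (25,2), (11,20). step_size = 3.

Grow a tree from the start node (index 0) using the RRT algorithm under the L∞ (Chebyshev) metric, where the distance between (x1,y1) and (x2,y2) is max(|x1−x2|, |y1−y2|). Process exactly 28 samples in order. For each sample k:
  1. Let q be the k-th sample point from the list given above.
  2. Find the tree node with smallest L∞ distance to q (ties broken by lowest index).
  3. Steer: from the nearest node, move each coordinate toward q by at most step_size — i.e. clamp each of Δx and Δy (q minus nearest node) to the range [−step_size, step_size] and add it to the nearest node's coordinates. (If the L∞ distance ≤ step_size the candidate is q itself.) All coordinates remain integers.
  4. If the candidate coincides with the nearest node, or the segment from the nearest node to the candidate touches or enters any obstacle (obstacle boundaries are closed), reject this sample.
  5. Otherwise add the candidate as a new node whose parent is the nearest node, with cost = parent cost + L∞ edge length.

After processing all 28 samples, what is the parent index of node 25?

1. q=(27,14) nearest=0 d=26 new=(4,4) → add node 1 parent=0 cost=3
2. q=(26,7) nearest=1 d=22 new=(7,7) → add node 2 parent=1 cost=6
3. q=(20,10) nearest=2 d=13 new=(10,10) → add node 3 parent=2 cost=9
4. q=(2,23) nearest=3 d=13 new=(7,13) → add node 4 parent=3 cost=12
5. q=(5,6) nearest=1 d=2 new=(5,6) → add node 5 parent=1 cost=5
6. q=(19,6) nearest=3 d=9 new=(13,7) → add node 6 parent=3 cost=12
7. q=(6,1) nearest=1 d=3 new=(6,1) → add node 7 parent=1 cost=6
8. q=(2,11) nearest=2 d=5 new=(4,10) → add node 8 parent=2 cost=9
9. q=(12,22) nearest=4 d=9 new=(10,16) → add node 9 parent=4 cost=15
10. q=(26,21) nearest=6 d=14 new=(16,10) → add node 10 parent=6 cost=15
11. q=(17,7) nearest=10 d=3 new=(17,7) → add node 11 parent=10 cost=18
12. q=(8,9) nearest=2 d=2 new=(8,9) → add node 12 parent=2 cost=8
13. q=(16,22) nearest=9 d=6 new=(13,19) → add node 13 parent=9 cost=18
14. q=(16,16) nearest=13 d=3 new=(16,16) → add node 14 parent=13 cost=21
15. q=(22,21) nearest=14 d=6 new=(19,19) → add node 15 parent=14 cost=24
16. q=(3,12) nearest=8 d=2 new=(3,12) → add node 16 parent=8 cost=11
17. q=(0,12) nearest=16 d=3 new=(0,12) → add node 17 parent=16 cost=14
18. q=(25,11) nearest=11 d=8 new=(20,10) → add node 18 parent=11 cost=21
19. q=(3,1) nearest=0 d=2 new=(3,1) → add node 19 parent=0 cost=2
20. q=(1,9) nearest=8 d=3 new=(1,9) → blocked by [1,3]×[8,10], reject
21. q=(27,15) nearest=18 d=7 new=(23,13) → blocked by [21,25]×[11,16], reject
22. q=(4,14) nearest=16 d=2 new=(4,14) → add node 20 parent=16 cost=13
23. q=(28,4) nearest=18 d=8 new=(23,7) → add node 21 parent=18 cost=24
24. q=(13,22) nearest=13 d=3 new=(13,22) → add node 22 parent=13 cost=21
25. q=(21,0) nearest=11 d=7 new=(20,4) → add node 23 parent=11 cost=21
26. q=(23,14) nearest=18 d=4 new=(23,13) → blocked by [21,25]×[11,16], reject
27. q=(25,2) nearest=21 d=5 new=(25,4) → add node 24 parent=21 cost=27
28. q=(11,20) nearest=13 d=2 new=(11,20) → add node 25 parent=13 cost=20

Parent of node 25: 13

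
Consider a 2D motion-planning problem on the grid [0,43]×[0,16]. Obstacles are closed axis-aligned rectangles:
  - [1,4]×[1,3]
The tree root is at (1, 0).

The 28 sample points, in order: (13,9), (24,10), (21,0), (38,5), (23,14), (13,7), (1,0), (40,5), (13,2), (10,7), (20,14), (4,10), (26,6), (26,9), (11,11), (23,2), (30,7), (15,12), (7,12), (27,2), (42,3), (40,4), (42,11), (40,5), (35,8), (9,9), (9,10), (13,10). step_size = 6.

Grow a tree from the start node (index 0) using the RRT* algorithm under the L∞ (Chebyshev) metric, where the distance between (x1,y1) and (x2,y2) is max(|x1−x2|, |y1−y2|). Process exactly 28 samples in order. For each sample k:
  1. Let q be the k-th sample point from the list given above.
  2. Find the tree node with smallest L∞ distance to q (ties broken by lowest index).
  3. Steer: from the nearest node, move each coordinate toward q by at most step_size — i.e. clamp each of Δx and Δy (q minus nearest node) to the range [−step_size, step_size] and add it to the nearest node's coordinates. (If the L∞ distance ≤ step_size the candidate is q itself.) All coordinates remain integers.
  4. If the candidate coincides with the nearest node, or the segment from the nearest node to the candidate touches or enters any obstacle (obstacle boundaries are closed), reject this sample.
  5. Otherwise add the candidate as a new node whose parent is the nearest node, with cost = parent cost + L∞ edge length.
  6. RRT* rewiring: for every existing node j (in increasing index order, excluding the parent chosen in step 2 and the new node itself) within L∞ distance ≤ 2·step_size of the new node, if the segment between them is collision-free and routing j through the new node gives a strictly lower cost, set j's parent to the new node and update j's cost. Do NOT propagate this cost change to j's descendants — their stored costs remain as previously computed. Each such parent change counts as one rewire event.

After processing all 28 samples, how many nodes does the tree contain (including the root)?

Node count: 26

1. q=(13,9) nearest=0 d=12 new=(7,6) → blocked by [1,4]×[1,3], reject
2. q=(24,10) nearest=0 d=23 new=(7,6) → blocked by [1,4]×[1,3], reject
3. q=(21,0) nearest=0 d=20 new=(7,0) → add node 1 parent=0 cost=6
4. q=(38,5) nearest=1 d=31 new=(13,5) → add node 2 parent=1 cost=12
5. q=(23,14) nearest=2 d=10 new=(19,11) → add node 3 parent=2 cost=18
6. q=(13,7) nearest=2 d=2 new=(13,7) → add node 4 parent=2 cost=14
7. q=(1,0) nearest=0 d=0 → coincident, reject
8. q=(40,5) nearest=3 d=21 new=(25,5) → add node 5 parent=3 cost=24
9. q=(13,2) nearest=2 d=3 new=(13,2) → add node 6 parent=2 cost=15
10. q=(10,7) nearest=2 d=3 new=(10,7) → add node 7 parent=2 cost=15
11. q=(20,14) nearest=3 d=3 new=(20,14) → add node 8 parent=3 cost=21
12. q=(4,10) nearest=7 d=6 new=(4,10) → add node 9 parent=7 cost=21
13. q=(26,6) nearest=5 d=1 new=(26,6) → add node 10 parent=5 cost=25
14. q=(26,9) nearest=10 d=3 new=(26,9) → add node 11 parent=10 cost=28
15. q=(11,11) nearest=4 d=4 new=(11,11) → add node 12 parent=4 cost=18
16. q=(23,2) nearest=5 d=3 new=(23,2) → add node 13 parent=5 cost=27
17. q=(30,7) nearest=10 d=4 new=(30,7) → add node 14 parent=10 cost=29
18. q=(15,12) nearest=3 d=4 new=(15,12) → add node 15 parent=3 cost=22
19. q=(7,12) nearest=9 d=3 new=(7,12) → add node 16 parent=9 cost=24
20. q=(27,2) nearest=5 d=3 new=(27,2) → add node 17 parent=5 cost=27
21. q=(42,3) nearest=14 d=12 new=(36,3) → add node 18 parent=14 cost=35
22. q=(40,4) nearest=18 d=4 new=(40,4) → add node 19 parent=18 cost=39
23. q=(42,11) nearest=19 d=7 new=(42,10) → add node 20 parent=19 cost=45
24. q=(40,5) nearest=19 d=1 new=(40,5) → add node 21 parent=19 cost=40
25. q=(35,8) nearest=14 d=5 new=(35,8) → add node 22 parent=14 cost=34; rewire 20→22 (41<45); rewire 21→22 (39<40)
26. q=(9,9) nearest=7 d=2 new=(9,9) → add node 23 parent=7 cost=17; rewire 16→23 (20<24)
27. q=(9,10) nearest=23 d=1 new=(9,10) → add node 24 parent=23 cost=18
28. q=(13,10) nearest=12 d=2 new=(13,10) → add node 25 parent=12 cost=20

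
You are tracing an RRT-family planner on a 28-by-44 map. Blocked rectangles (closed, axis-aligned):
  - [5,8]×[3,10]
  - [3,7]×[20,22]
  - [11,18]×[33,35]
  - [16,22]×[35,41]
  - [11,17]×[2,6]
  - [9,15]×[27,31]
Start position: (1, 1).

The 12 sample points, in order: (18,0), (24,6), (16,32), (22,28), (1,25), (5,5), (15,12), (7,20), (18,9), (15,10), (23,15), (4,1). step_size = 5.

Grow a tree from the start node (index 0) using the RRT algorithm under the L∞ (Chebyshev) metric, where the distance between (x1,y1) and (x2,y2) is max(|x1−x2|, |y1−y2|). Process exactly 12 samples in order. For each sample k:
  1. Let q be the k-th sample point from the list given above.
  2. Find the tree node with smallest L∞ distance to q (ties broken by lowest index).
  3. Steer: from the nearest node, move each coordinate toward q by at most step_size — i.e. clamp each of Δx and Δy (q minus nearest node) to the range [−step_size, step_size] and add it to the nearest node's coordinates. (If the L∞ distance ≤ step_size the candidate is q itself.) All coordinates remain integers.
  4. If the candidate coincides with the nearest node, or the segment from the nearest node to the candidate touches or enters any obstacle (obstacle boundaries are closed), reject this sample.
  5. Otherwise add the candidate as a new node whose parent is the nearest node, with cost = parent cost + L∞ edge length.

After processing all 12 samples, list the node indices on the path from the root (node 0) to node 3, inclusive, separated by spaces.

1. q=(18,0) nearest=0 d=17 new=(6,0) → add node 1 parent=0 cost=5
2. q=(24,6) nearest=1 d=18 new=(11,5) → blocked by [11,17]×[2,6], reject
3. q=(16,32) nearest=0 d=31 new=(6,6) → blocked by [5,8]×[3,10], reject
4. q=(22,28) nearest=0 d=27 new=(6,6) → blocked by [5,8]×[3,10], reject
5. q=(1,25) nearest=0 d=24 new=(1,6) → add node 2 parent=0 cost=5
6. q=(5,5) nearest=0 d=4 new=(5,5) → blocked by [5,8]×[3,10], reject
7. q=(15,12) nearest=1 d=12 new=(11,5) → blocked by [11,17]×[2,6], reject
8. q=(7,20) nearest=2 d=14 new=(6,11) → blocked by [5,8]×[3,10], reject
9. q=(18,9) nearest=1 d=12 new=(11,5) → blocked by [11,17]×[2,6], reject
10. q=(15,10) nearest=1 d=10 new=(11,5) → blocked by [11,17]×[2,6], reject
11. q=(23,15) nearest=1 d=17 new=(11,5) → blocked by [11,17]×[2,6], reject
12. q=(4,1) nearest=1 d=2 new=(4,1) → add node 3 parent=1 cost=7

Path: 0 1 3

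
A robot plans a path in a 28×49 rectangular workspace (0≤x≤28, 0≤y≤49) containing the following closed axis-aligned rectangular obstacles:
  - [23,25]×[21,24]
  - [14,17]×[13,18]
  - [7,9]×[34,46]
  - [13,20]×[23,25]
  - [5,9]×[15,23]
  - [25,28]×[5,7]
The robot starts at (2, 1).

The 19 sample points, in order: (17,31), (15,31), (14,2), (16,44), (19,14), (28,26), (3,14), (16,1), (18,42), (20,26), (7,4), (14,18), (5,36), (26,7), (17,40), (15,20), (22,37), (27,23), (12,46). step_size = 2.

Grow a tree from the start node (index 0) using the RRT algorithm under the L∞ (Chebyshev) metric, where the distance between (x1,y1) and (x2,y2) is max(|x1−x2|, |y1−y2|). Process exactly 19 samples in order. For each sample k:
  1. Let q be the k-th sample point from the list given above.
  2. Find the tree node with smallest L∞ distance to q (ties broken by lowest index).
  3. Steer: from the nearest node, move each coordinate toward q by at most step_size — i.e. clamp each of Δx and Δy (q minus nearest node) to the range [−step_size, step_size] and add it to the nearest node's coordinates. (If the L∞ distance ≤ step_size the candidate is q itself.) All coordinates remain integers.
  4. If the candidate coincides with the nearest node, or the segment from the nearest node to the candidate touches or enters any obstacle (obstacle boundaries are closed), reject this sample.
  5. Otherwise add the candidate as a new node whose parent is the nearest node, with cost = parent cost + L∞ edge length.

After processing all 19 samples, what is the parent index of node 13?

1. q=(17,31) nearest=0 d=30 new=(4,3) → add node 1 parent=0 cost=2
2. q=(15,31) nearest=1 d=28 new=(6,5) → add node 2 parent=1 cost=4
3. q=(14,2) nearest=2 d=8 new=(8,3) → add node 3 parent=2 cost=6
4. q=(16,44) nearest=2 d=39 new=(8,7) → add node 4 parent=2 cost=6
5. q=(19,14) nearest=3 d=11 new=(10,5) → add node 5 parent=3 cost=8
6. q=(28,26) nearest=4 d=20 new=(10,9) → add node 6 parent=4 cost=8
7. q=(3,14) nearest=4 d=7 new=(6,9) → add node 7 parent=4 cost=8
8. q=(16,1) nearest=5 d=6 new=(12,3) → add node 8 parent=5 cost=10
9. q=(18,42) nearest=6 d=33 new=(12,11) → add node 9 parent=6 cost=10
10. q=(20,26) nearest=9 d=15 new=(14,13) → blocked by [14,17]×[13,18], reject
11. q=(7,4) nearest=2 d=1 new=(7,4) → add node 10 parent=2 cost=5
12. q=(14,18) nearest=9 d=7 new=(14,13) → blocked by [14,17]×[13,18], reject
13. q=(5,36) nearest=9 d=25 new=(10,13) → add node 11 parent=9 cost=12
14. q=(26,7) nearest=8 d=14 new=(14,5) → add node 12 parent=8 cost=12
15. q=(17,40) nearest=11 d=27 new=(12,15) → add node 13 parent=11 cost=14
16. q=(15,20) nearest=13 d=5 new=(14,17) → blocked by [14,17]×[13,18], reject
17. q=(22,37) nearest=13 d=22 new=(14,17) → blocked by [14,17]×[13,18], reject
18. q=(27,23) nearest=9 d=15 new=(14,13) → blocked by [14,17]×[13,18], reject
19. q=(12,46) nearest=13 d=31 new=(12,17) → add node 14 parent=13 cost=16

Parent of node 13: 11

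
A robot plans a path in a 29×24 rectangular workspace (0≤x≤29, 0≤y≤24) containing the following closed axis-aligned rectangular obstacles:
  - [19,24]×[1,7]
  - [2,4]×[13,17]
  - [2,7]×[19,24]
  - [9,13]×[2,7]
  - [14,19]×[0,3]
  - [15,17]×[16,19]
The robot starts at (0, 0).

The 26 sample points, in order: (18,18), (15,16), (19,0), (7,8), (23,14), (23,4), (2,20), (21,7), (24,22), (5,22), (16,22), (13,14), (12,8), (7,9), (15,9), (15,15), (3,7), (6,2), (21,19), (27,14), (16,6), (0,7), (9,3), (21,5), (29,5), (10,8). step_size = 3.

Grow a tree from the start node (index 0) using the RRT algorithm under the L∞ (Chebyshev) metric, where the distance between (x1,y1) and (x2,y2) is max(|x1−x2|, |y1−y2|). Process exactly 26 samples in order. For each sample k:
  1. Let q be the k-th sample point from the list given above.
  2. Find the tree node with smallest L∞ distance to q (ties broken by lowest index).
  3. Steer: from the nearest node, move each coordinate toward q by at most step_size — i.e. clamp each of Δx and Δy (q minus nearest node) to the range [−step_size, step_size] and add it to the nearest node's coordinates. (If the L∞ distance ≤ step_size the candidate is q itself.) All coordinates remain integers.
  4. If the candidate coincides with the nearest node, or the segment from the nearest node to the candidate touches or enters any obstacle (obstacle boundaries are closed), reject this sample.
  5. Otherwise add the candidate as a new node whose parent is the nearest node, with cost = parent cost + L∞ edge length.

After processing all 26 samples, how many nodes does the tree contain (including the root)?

1. q=(18,18) nearest=0 d=18 new=(3,3) → add node 1 parent=0 cost=3
2. q=(15,16) nearest=1 d=13 new=(6,6) → add node 2 parent=1 cost=6
3. q=(19,0) nearest=2 d=13 new=(9,3) → blocked by [9,13]×[2,7], reject
4. q=(7,8) nearest=2 d=2 new=(7,8) → add node 3 parent=2 cost=8
5. q=(23,14) nearest=3 d=16 new=(10,11) → add node 4 parent=3 cost=11
6. q=(23,4) nearest=4 d=13 new=(13,8) → add node 5 parent=4 cost=14
7. q=(2,20) nearest=4 d=9 new=(7,14) → add node 6 parent=4 cost=14
8. q=(21,7) nearest=5 d=8 new=(16,7) → add node 7 parent=5 cost=17
9. q=(24,22) nearest=4 d=14 new=(13,14) → add node 8 parent=4 cost=14
10. q=(5,22) nearest=6 d=8 new=(5,17) → add node 9 parent=6 cost=17
11. q=(16,22) nearest=8 d=8 new=(16,17) → blocked by [15,17]×[16,19], reject
12. q=(13,14) nearest=8 d=0 → coincident, reject
13. q=(12,8) nearest=5 d=1 new=(12,8) → add node 10 parent=5 cost=15
14. q=(7,9) nearest=3 d=1 new=(7,9) → add node 11 parent=3 cost=9
15. q=(15,9) nearest=5 d=2 new=(15,9) → add node 12 parent=5 cost=16
16. q=(15,15) nearest=8 d=2 new=(15,15) → add node 13 parent=8 cost=16
17. q=(3,7) nearest=2 d=3 new=(3,7) → add node 14 parent=2 cost=9
18. q=(6,2) nearest=1 d=3 new=(6,2) → add node 15 parent=1 cost=6
19. q=(21,19) nearest=13 d=6 new=(18,18) → blocked by [15,17]×[16,19], reject
20. q=(27,14) nearest=7 d=11 new=(19,10) → add node 16 parent=7 cost=20
21. q=(16,6) nearest=7 d=1 new=(16,6) → add node 17 parent=7 cost=18
22. q=(0,7) nearest=14 d=3 new=(0,7) → add node 18 parent=14 cost=12
23. q=(9,3) nearest=2 d=3 new=(9,3) → blocked by [9,13]×[2,7], reject
24. q=(21,5) nearest=7 d=5 new=(19,5) → blocked by [19,24]×[1,7], reject
25. q=(29,5) nearest=16 d=10 new=(22,7) → blocked by [19,24]×[1,7], reject
26. q=(10,8) nearest=10 d=2 new=(10,8) → add node 19 parent=10 cost=17

Node count: 20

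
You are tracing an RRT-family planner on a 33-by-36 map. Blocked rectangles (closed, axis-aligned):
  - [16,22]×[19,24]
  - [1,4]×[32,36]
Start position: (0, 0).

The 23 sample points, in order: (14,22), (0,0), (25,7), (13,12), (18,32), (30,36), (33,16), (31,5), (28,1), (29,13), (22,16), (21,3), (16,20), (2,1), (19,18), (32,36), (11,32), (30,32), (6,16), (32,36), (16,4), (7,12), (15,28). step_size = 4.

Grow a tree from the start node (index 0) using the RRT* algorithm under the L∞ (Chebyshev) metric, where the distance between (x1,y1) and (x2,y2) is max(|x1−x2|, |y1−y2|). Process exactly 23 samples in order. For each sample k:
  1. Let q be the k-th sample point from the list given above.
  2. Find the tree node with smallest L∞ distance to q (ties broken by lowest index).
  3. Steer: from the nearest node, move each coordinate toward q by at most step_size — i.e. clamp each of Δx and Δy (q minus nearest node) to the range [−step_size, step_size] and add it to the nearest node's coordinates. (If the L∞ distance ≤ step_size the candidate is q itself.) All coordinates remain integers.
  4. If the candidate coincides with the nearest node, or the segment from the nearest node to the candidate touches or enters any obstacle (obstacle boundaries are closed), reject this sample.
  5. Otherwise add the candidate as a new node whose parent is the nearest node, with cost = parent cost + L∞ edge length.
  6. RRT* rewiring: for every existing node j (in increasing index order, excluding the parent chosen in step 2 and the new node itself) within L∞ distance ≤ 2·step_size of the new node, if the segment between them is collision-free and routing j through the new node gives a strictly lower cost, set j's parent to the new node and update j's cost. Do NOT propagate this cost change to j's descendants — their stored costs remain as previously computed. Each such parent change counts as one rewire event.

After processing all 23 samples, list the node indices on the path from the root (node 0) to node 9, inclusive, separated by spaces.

1. q=(14,22) nearest=0 d=22 new=(4,4) → add node 1 parent=0 cost=4
2. q=(0,0) nearest=0 d=0 → coincident, reject
3. q=(25,7) nearest=1 d=21 new=(8,7) → add node 2 parent=1 cost=8
4. q=(13,12) nearest=2 d=5 new=(12,11) → add node 3 parent=2 cost=12
5. q=(18,32) nearest=3 d=21 new=(16,15) → add node 4 parent=3 cost=16
6. q=(30,36) nearest=4 d=21 new=(20,19) → blocked by [16,22]×[19,24], reject
7. q=(33,16) nearest=4 d=17 new=(20,16) → add node 5 parent=4 cost=20
8. q=(31,5) nearest=5 d=11 new=(24,12) → add node 6 parent=5 cost=24
9. q=(28,1) nearest=6 d=11 new=(28,8) → add node 7 parent=6 cost=28
10. q=(29,13) nearest=6 d=5 new=(28,13) → add node 8 parent=6 cost=28
11. q=(22,16) nearest=5 d=2 new=(22,16) → add node 9 parent=5 cost=22
12. q=(21,3) nearest=7 d=7 new=(24,4) → add node 10 parent=7 cost=32
13. q=(16,20) nearest=5 d=4 new=(16,20) → blocked by [16,22]×[19,24], reject
14. q=(2,1) nearest=0 d=2 new=(2,1) → add node 11 parent=0 cost=2
15. q=(19,18) nearest=5 d=2 new=(19,18) → add node 12 parent=5 cost=22
16. q=(32,36) nearest=12 d=18 new=(23,22) → blocked by [16,22]×[19,24], reject
17. q=(11,32) nearest=12 d=14 new=(15,22) → blocked by [16,22]×[19,24], reject
18. q=(30,32) nearest=12 d=14 new=(23,22) → blocked by [16,22]×[19,24], reject
19. q=(6,16) nearest=3 d=6 new=(8,15) → add node 13 parent=3 cost=16
20. q=(32,36) nearest=12 d=18 new=(23,22) → blocked by [16,22]×[19,24], reject
21. q=(16,4) nearest=3 d=7 new=(16,7) → add node 14 parent=3 cost=16; rewire 10→14 (24<32)
22. q=(7,12) nearest=13 d=3 new=(7,12) → add node 15 parent=13 cost=19
23. q=(15,28) nearest=12 d=10 new=(15,22) → blocked by [16,22]×[19,24], reject

Path: 0 1 2 3 4 5 9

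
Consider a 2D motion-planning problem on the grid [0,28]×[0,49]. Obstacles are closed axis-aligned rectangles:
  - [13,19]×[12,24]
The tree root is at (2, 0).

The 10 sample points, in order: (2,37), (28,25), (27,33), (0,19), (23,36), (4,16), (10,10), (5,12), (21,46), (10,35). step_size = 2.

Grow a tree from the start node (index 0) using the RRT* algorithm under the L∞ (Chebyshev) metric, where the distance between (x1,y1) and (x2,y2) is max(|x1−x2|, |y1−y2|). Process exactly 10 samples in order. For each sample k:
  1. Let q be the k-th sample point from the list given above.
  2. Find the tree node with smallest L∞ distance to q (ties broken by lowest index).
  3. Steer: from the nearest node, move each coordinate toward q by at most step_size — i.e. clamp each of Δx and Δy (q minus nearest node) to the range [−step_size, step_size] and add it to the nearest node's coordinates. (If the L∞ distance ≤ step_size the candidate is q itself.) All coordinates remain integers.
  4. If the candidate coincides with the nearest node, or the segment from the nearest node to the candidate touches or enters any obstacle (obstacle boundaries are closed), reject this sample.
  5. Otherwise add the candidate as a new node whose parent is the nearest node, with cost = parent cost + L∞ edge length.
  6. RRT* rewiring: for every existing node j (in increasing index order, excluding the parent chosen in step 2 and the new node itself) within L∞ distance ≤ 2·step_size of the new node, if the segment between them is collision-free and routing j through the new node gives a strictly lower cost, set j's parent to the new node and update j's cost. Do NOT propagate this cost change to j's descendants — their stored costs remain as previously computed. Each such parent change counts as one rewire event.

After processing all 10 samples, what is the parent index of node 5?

1. q=(2,37) nearest=0 d=37 new=(2,2) → add node 1 parent=0 cost=2
2. q=(28,25) nearest=0 d=26 new=(4,2) → add node 2 parent=0 cost=2
3. q=(27,33) nearest=1 d=31 new=(4,4) → add node 3 parent=1 cost=4
4. q=(0,19) nearest=3 d=15 new=(2,6) → add node 4 parent=3 cost=6
5. q=(23,36) nearest=4 d=30 new=(4,8) → add node 5 parent=4 cost=8
6. q=(4,16) nearest=5 d=8 new=(4,10) → add node 6 parent=5 cost=10
7. q=(10,10) nearest=3 d=6 new=(6,6) → add node 7 parent=3 cost=6
8. q=(5,12) nearest=6 d=2 new=(5,12) → add node 8 parent=6 cost=12
9. q=(21,46) nearest=8 d=34 new=(7,14) → add node 9 parent=8 cost=14
10. q=(10,35) nearest=9 d=21 new=(9,16) → add node 10 parent=9 cost=16

Parent of node 5: 4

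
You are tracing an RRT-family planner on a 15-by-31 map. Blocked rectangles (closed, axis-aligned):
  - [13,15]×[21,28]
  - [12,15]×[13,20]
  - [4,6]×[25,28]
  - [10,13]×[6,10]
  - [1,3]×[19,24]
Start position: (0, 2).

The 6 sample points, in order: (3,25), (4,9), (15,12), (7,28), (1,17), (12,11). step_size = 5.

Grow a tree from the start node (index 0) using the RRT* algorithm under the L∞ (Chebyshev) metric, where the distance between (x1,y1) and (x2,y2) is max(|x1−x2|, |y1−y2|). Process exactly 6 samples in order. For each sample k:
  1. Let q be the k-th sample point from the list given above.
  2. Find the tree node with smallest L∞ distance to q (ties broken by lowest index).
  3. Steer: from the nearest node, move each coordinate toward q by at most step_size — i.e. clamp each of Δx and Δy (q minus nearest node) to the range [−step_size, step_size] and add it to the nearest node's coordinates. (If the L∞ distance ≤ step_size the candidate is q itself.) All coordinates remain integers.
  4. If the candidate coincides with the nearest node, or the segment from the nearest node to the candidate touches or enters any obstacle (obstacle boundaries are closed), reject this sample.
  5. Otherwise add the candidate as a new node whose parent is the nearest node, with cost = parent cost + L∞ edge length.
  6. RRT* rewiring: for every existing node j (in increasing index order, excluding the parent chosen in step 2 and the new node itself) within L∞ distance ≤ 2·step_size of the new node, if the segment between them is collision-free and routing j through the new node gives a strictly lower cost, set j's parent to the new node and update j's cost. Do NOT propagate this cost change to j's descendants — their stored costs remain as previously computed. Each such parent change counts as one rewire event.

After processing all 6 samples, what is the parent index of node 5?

Parent of node 5: 4

1. q=(3,25) nearest=0 d=23 new=(3,7) → add node 1 parent=0 cost=5
2. q=(4,9) nearest=1 d=2 new=(4,9) → add node 2 parent=1 cost=7
3. q=(15,12) nearest=2 d=11 new=(9,12) → add node 3 parent=2 cost=12
4. q=(7,28) nearest=3 d=16 new=(7,17) → add node 4 parent=3 cost=17
5. q=(1,17) nearest=4 d=6 new=(2,17) → add node 5 parent=4 cost=22
6. q=(12,11) nearest=3 d=3 new=(12,11) → add node 6 parent=3 cost=15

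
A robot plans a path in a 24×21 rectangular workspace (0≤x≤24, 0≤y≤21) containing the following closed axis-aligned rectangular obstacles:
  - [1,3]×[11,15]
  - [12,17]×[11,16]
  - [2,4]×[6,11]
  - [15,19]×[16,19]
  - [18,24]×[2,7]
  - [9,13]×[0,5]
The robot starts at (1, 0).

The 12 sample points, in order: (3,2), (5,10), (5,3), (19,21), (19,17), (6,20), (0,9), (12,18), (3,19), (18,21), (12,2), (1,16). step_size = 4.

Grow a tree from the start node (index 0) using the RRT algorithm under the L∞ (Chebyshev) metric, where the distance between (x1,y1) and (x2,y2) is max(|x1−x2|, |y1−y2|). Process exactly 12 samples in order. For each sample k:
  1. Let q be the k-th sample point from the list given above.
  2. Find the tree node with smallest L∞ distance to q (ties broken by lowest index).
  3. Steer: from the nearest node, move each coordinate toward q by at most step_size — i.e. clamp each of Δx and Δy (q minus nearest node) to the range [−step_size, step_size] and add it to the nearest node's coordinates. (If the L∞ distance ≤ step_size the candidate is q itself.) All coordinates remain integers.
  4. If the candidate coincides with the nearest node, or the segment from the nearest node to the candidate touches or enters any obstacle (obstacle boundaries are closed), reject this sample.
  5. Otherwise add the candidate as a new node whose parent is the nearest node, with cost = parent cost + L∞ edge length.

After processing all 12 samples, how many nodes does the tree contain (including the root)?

Node count: 10

1. q=(3,2) nearest=0 d=2 new=(3,2) → add node 1 parent=0 cost=2
2. q=(5,10) nearest=1 d=8 new=(5,6) → add node 2 parent=1 cost=6
3. q=(5,3) nearest=1 d=2 new=(5,3) → add node 3 parent=1 cost=4
4. q=(19,21) nearest=2 d=15 new=(9,10) → add node 4 parent=2 cost=10
5. q=(19,17) nearest=4 d=10 new=(13,14) → blocked by [12,17]×[11,16], reject
6. q=(6,20) nearest=4 d=10 new=(6,14) → add node 5 parent=4 cost=14
7. q=(0,9) nearest=2 d=5 new=(1,9) → blocked by [2,4]×[6,11], reject
8. q=(12,18) nearest=5 d=6 new=(10,18) → add node 6 parent=5 cost=18
9. q=(3,19) nearest=5 d=5 new=(3,18) → add node 7 parent=5 cost=18
10. q=(18,21) nearest=6 d=8 new=(14,21) → add node 8 parent=6 cost=22
11. q=(12,2) nearest=2 d=7 new=(9,2) → blocked by [9,13]×[0,5], reject
12. q=(1,16) nearest=7 d=2 new=(1,16) → add node 9 parent=7 cost=20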